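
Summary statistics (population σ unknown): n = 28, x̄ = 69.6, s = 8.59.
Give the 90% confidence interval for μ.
(66.84, 72.36)

t-interval (σ unknown):
df = n - 1 = 27
t* = 1.703 for 90% confidence

Margin of error = t* · s/√n = 1.703 · 8.59/√28 = 2.76

CI: (66.84, 72.36)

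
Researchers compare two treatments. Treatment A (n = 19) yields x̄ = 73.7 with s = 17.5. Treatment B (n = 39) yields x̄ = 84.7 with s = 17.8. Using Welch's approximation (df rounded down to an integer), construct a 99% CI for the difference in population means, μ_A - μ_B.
(-24.39, 2.39)

Difference: x̄₁ - x̄₂ = -11.00
SE = √(s₁²/n₁ + s₂²/n₂) = √(17.5²/19 + 17.8²/39) = 4.9237
df = 36.34 → 36 (Welch–Satterthwaite, rounded down)
t* = 2.719

CI: -11.00 ± 2.719 · 4.9237 = -11.00 ± 13.39 = (-24.39, 2.39)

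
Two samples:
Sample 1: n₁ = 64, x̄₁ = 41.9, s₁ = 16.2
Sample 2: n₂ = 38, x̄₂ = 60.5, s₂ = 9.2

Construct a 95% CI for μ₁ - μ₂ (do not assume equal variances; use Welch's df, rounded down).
(-23.59, -13.61)

Difference: x̄₁ - x̄₂ = -18.60
SE = √(s₁²/n₁ + s₂²/n₂) = √(16.2²/64 + 9.2²/38) = 2.5156
df = 99.86 → 99 (Welch–Satterthwaite, rounded down)
t* = 1.984

CI: -18.60 ± 1.984 · 2.5156 = -18.60 ± 4.99 = (-23.59, -13.61)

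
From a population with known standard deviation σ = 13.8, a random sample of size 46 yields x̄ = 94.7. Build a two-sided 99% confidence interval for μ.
(89.46, 99.94)

z-interval (σ known):
z* = 2.576 for 99% confidence

Margin of error = z* · σ/√n = 2.576 · 13.8/√46 = 5.24

CI: (94.7 - 5.24, 94.7 + 5.24) = (89.46, 99.94)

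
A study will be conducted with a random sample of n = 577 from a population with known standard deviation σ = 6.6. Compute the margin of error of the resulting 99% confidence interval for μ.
Margin of error = 0.71

Margin of error = z* · σ/√n
= 2.576 · 6.6/√577
= 2.576 · 6.6/24.0208
= 0.71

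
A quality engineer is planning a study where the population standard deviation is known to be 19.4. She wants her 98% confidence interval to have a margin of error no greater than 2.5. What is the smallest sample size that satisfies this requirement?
n ≥ 326

For margin E ≤ 2.5:
n ≥ (z* · σ / E)²
n ≥ (2.326 · 19.4 / 2.5)²
n ≥ 325.79

Minimum n = 326 (rounding up)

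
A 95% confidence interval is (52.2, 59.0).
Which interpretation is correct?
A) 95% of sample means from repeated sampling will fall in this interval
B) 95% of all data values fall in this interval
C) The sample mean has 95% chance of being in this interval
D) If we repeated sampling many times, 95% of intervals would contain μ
D

A) Wrong — coverage applies to intervals containing μ, not to future x̄ values.
B) Wrong — a CI is about the parameter μ, not individual data values.
C) Wrong — x̄ is observed and sits in the interval by construction.
D) Correct — this is the frequentist long-run coverage interpretation.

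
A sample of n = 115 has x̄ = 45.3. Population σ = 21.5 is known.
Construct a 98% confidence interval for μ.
(40.64, 49.96)

z-interval (σ known):
z* = 2.326 for 98% confidence

Margin of error = z* · σ/√n = 2.326 · 21.5/√115 = 4.66

CI: (45.3 - 4.66, 45.3 + 4.66) = (40.64, 49.96)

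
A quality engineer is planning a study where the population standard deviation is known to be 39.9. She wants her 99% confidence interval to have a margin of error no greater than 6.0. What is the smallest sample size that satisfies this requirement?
n ≥ 294

For margin E ≤ 6.0:
n ≥ (z* · σ / E)²
n ≥ (2.576 · 39.9 / 6.0)²
n ≥ 293.45

Minimum n = 294 (rounding up)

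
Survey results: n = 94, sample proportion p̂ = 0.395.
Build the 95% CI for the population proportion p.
(0.296, 0.494)

Proportion CI:
SE = √(p̂(1-p̂)/n) = √(0.395 · 0.605 / 94) = 0.05042

z* = 1.960
Margin = z* · SE = 1.960 · 0.05042 = 0.0988

CI: 0.395 ± 0.0988 = (0.296, 0.494)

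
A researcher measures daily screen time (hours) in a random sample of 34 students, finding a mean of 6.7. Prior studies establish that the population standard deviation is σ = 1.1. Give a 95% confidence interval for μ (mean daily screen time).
(6.33, 7.07)

z-interval (σ known):
z* = 1.960 for 95% confidence

Margin of error = z* · σ/√n = 1.960 · 1.1/√34 = 0.37

CI: (6.7 - 0.37, 6.7 + 0.37) = (6.33, 7.07)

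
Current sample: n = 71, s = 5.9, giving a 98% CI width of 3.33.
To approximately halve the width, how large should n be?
n ≈ 284

CI width ∝ 1/√n
To reduce width by factor 2, need √n to grow by 2 → need 2² = 4 times as many samples.

Current: n = 71, width = 3.33
New: n = 284, width ≈ 1.64

Width reduced by factor of 3.33/1.64 = 2.03.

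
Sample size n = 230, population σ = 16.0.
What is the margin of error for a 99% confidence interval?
Margin of error = 2.72

Margin of error = z* · σ/√n
= 2.576 · 16.0/√230
= 2.576 · 16.0/15.1658
= 2.72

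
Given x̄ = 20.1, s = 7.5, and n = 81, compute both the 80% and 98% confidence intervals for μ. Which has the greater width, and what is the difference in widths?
98% CI is wider by 1.81

df = 80
80% CI: t* = 1.292, (19.02, 21.18), width = 2 · t* · s/√n = 2.15
98% CI: t* = 2.374, (18.12, 22.08), width = 2 · t* · s/√n = 3.96

The 98% CI is wider by 3.96 - 2.15 = 1.81.
Higher confidence requires a wider interval.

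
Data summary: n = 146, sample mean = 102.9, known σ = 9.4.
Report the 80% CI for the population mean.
(101.90, 103.90)

z-interval (σ known):
z* = 1.282 for 80% confidence

Margin of error = z* · σ/√n = 1.282 · 9.4/√146 = 1.00

CI: (102.9 - 1.00, 102.9 + 1.00) = (101.90, 103.90)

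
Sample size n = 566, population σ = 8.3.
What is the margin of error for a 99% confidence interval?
Margin of error = 0.90

Margin of error = z* · σ/√n
= 2.576 · 8.3/√566
= 2.576 · 8.3/23.7908
= 0.90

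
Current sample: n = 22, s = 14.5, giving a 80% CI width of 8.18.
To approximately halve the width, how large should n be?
n ≈ 88

CI width ∝ 1/√n
To reduce width by factor 2, need √n to grow by 2 → need 2² = 4 times as many samples.

Current: n = 22, width = 8.18
New: n = 88, width ≈ 3.99

Width reduced by factor of 8.18/3.99 = 2.05.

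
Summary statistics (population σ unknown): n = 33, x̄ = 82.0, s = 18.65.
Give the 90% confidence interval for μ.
(76.50, 87.50)

t-interval (σ unknown):
df = n - 1 = 32
t* = 1.694 for 90% confidence

Margin of error = t* · s/√n = 1.694 · 18.65/√33 = 5.50

CI: (76.50, 87.50)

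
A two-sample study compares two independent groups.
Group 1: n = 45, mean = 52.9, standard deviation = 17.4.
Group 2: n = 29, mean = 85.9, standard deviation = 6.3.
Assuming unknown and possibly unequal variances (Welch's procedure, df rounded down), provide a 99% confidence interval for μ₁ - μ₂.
(-40.57, -25.43)

Difference: x̄₁ - x̄₂ = -33.00
SE = √(s₁²/n₁ + s₂²/n₂) = √(17.4²/45 + 6.3²/29) = 2.8455
df = 59.83 → 59 (Welch–Satterthwaite, rounded down)
t* = 2.662

CI: -33.00 ± 2.662 · 2.8455 = -33.00 ± 7.57 = (-40.57, -25.43)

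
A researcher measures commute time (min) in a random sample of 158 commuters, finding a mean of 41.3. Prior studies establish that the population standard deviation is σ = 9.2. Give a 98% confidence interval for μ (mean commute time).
(39.60, 43.00)

z-interval (σ known):
z* = 2.326 for 98% confidence

Margin of error = z* · σ/√n = 2.326 · 9.2/√158 = 1.70

CI: (41.3 - 1.70, 41.3 + 1.70) = (39.60, 43.00)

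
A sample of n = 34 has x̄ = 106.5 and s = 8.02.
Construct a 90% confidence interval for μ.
(104.17, 108.83)

t-interval (σ unknown):
df = n - 1 = 33
t* = 1.692 for 90% confidence

Margin of error = t* · s/√n = 1.692 · 8.02/√34 = 2.33

CI: (104.17, 108.83)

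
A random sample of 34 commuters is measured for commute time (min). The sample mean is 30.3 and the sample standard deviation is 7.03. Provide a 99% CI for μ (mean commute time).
(27.00, 33.60)

t-interval (σ unknown):
df = n - 1 = 33
t* = 2.733 for 99% confidence

Margin of error = t* · s/√n = 2.733 · 7.03/√34 = 3.30

CI: (27.00, 33.60)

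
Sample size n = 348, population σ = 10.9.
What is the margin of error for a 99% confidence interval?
Margin of error = 1.51

Margin of error = z* · σ/√n
= 2.576 · 10.9/√348
= 2.576 · 10.9/18.6548
= 1.51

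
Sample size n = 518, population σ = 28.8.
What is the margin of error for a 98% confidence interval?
Margin of error = 2.94

Margin of error = z* · σ/√n
= 2.326 · 28.8/√518
= 2.326 · 28.8/22.7596
= 2.94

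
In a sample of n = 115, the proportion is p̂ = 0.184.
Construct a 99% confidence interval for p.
(0.091, 0.277)

Proportion CI:
SE = √(p̂(1-p̂)/n) = √(0.184 · 0.816 / 115) = 0.03613

z* = 2.576
Margin = z* · SE = 2.576 · 0.03613 = 0.0931

CI: 0.184 ± 0.0931 = (0.091, 0.277)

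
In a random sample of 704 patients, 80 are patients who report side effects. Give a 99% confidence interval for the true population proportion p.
(0.083, 0.144)

Proportion CI:
p̂ = 80/704 = 0.11364
SE = √(p̂(1-p̂)/n) = √(0.11364 · 0.88636 / 704) = 0.01196

z* = 2.576
Margin = z* · SE = 2.576 · 0.01196 = 0.0308

CI: 0.11364 ± 0.0308 = (0.083, 0.144)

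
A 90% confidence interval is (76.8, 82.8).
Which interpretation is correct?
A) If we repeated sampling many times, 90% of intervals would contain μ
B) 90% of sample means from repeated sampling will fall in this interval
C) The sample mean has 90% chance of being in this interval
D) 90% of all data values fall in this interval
A

A) Correct — this is the frequentist long-run coverage interpretation.
B) Wrong — coverage applies to intervals containing μ, not to future x̄ values.
C) Wrong — x̄ is observed and sits in the interval by construction.
D) Wrong — a CI is about the parameter μ, not individual data values.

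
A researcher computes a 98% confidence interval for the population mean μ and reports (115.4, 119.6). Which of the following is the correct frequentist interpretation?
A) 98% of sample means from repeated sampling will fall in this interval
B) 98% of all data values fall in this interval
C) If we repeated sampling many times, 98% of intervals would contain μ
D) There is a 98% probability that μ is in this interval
C

A) Wrong — coverage applies to intervals containing μ, not to future x̄ values.
B) Wrong — a CI is about the parameter μ, not individual data values.
C) Correct — this is the frequentist long-run coverage interpretation.
D) Wrong — μ is fixed; the randomness lives in the interval, not in μ.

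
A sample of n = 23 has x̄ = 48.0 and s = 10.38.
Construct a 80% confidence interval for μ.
(45.14, 50.86)

t-interval (σ unknown):
df = n - 1 = 22
t* = 1.321 for 80% confidence

Margin of error = t* · s/√n = 1.321 · 10.38/√23 = 2.86

CI: (45.14, 50.86)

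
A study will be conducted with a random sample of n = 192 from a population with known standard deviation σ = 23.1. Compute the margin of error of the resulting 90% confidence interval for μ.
Margin of error = 2.74

Margin of error = z* · σ/√n
= 1.645 · 23.1/√192
= 1.645 · 23.1/13.8564
= 2.74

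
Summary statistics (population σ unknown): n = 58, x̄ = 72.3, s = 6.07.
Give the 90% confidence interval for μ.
(70.97, 73.63)

t-interval (σ unknown):
df = n - 1 = 57
t* = 1.672 for 90% confidence

Margin of error = t* · s/√n = 1.672 · 6.07/√58 = 1.33

CI: (70.97, 73.63)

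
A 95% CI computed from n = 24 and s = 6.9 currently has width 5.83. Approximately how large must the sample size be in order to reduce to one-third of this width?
n ≈ 216

CI width ∝ 1/√n
To reduce width by factor 3, need √n to grow by 3 → need 3² = 9 times as many samples.

Current: n = 24, width = 5.83
New: n = 216, width ≈ 1.85

Width reduced by factor of 5.83/1.85 = 3.15.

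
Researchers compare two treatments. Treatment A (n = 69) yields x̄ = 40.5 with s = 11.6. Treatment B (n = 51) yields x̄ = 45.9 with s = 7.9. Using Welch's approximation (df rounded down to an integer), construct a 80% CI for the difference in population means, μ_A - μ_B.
(-7.70, -3.10)

Difference: x̄₁ - x̄₂ = -5.40
SE = √(s₁²/n₁ + s₂²/n₂) = √(11.6²/69 + 7.9²/51) = 1.7815
df = 117.30 → 117 (Welch–Satterthwaite, rounded down)
t* = 1.289

CI: -5.40 ± 1.289 · 1.7815 = -5.40 ± 2.30 = (-7.70, -3.10)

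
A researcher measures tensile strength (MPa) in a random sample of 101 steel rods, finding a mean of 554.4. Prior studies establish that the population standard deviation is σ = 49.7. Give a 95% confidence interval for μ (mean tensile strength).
(544.71, 564.09)

z-interval (σ known):
z* = 1.960 for 95% confidence

Margin of error = z* · σ/√n = 1.960 · 49.7/√101 = 9.69

CI: (554.4 - 9.69, 554.4 + 9.69) = (544.71, 564.09)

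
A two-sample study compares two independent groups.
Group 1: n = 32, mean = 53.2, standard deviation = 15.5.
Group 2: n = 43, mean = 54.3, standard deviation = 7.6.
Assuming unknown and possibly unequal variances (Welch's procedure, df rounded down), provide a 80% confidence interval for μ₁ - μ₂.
(-4.97, 2.77)

Difference: x̄₁ - x̄₂ = -1.10
SE = √(s₁²/n₁ + s₂²/n₂) = √(15.5²/32 + 7.6²/43) = 2.9751
df = 42.09 → 42 (Welch–Satterthwaite, rounded down)
t* = 1.302

CI: -1.10 ± 1.302 · 2.9751 = -1.10 ± 3.87 = (-4.97, 2.77)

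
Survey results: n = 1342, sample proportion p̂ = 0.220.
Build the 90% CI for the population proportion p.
(0.201, 0.239)

Proportion CI:
SE = √(p̂(1-p̂)/n) = √(0.220 · 0.780 / 1342) = 0.01131

z* = 1.645
Margin = z* · SE = 1.645 · 0.01131 = 0.0186

CI: 0.220 ± 0.0186 = (0.201, 0.239)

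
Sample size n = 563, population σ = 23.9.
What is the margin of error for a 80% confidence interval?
Margin of error = 1.29

Margin of error = z* · σ/√n
= 1.282 · 23.9/√563
= 1.282 · 23.9/23.7276
= 1.29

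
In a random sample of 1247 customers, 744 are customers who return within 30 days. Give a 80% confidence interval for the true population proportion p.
(0.579, 0.614)

Proportion CI:
p̂ = 744/1247 = 0.59663
SE = √(p̂(1-p̂)/n) = √(0.59663 · 0.40337 / 1247) = 0.01389

z* = 1.282
Margin = z* · SE = 1.282 · 0.01389 = 0.0178

CI: 0.59663 ± 0.0178 = (0.579, 0.614)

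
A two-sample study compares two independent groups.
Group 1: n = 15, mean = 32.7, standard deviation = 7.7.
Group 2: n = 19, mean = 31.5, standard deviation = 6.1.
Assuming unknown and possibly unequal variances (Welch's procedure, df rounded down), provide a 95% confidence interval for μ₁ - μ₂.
(-3.80, 6.20)

Difference: x̄₁ - x̄₂ = 1.20
SE = √(s₁²/n₁ + s₂²/n₂) = √(7.7²/15 + 6.1²/19) = 2.4313
df = 26.29 → 26 (Welch–Satterthwaite, rounded down)
t* = 2.056

CI: 1.20 ± 2.056 · 2.4313 = 1.20 ± 5.00 = (-3.80, 6.20)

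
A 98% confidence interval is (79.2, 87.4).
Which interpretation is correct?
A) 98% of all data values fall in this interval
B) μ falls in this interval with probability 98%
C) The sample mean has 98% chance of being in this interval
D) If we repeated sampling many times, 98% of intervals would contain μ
D

A) Wrong — a CI is about the parameter μ, not individual data values.
B) Wrong — μ is fixed; the randomness lives in the interval, not in μ.
C) Wrong — x̄ is observed and sits in the interval by construction.
D) Correct — this is the frequentist long-run coverage interpretation.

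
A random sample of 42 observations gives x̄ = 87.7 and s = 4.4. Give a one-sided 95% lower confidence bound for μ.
μ ≥ 86.56

Lower bound (one-sided):
t* = 1.683 (one-sided for 95%)
Lower bound = x̄ - t* · s/√n = 87.7 - 1.683 · 4.4/√42 = 86.56

We are 95% confident that μ ≥ 86.56.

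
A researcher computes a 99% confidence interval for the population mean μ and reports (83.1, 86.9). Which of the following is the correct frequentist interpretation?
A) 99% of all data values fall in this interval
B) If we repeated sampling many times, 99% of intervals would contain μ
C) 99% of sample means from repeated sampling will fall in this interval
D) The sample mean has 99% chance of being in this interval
B

A) Wrong — a CI is about the parameter μ, not individual data values.
B) Correct — this is the frequentist long-run coverage interpretation.
C) Wrong — coverage applies to intervals containing μ, not to future x̄ values.
D) Wrong — x̄ is observed and sits in the interval by construction.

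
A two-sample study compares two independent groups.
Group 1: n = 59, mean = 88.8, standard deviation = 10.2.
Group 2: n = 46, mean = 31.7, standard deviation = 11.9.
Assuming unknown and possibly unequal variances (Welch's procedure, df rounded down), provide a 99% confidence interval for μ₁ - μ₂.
(51.31, 62.89)

Difference: x̄₁ - x̄₂ = 57.10
SE = √(s₁²/n₁ + s₂²/n₂) = √(10.2²/59 + 11.9²/46) = 2.2004
df = 88.73 → 88 (Welch–Satterthwaite, rounded down)
t* = 2.633

CI: 57.10 ± 2.633 · 2.2004 = 57.10 ± 5.79 = (51.31, 62.89)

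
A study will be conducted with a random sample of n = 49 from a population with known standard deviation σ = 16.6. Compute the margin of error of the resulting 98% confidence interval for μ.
Margin of error = 5.52

Margin of error = z* · σ/√n
= 2.326 · 16.6/√49
= 2.326 · 16.6/7.0000
= 5.52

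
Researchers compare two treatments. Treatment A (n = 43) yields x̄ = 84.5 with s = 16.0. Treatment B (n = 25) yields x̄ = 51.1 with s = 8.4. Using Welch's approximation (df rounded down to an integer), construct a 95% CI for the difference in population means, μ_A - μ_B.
(27.48, 39.32)

Difference: x̄₁ - x̄₂ = 33.40
SE = √(s₁²/n₁ + s₂²/n₂) = √(16.0²/43 + 8.4²/25) = 2.9624
df = 65.50 → 65 (Welch–Satterthwaite, rounded down)
t* = 1.997

CI: 33.40 ± 1.997 · 2.9624 = 33.40 ± 5.92 = (27.48, 39.32)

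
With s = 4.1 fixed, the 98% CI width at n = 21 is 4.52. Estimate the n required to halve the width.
n ≈ 84

CI width ∝ 1/√n
To reduce width by factor 2, need √n to grow by 2 → need 2² = 4 times as many samples.

Current: n = 21, width = 4.52
New: n = 84, width ≈ 2.12

Width reduced by factor of 4.52/2.12 = 2.13.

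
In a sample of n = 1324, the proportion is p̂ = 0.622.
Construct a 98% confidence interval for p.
(0.591, 0.653)

Proportion CI:
SE = √(p̂(1-p̂)/n) = √(0.622 · 0.378 / 1324) = 0.01333

z* = 2.326
Margin = z* · SE = 2.326 · 0.01333 = 0.0310

CI: 0.622 ± 0.0310 = (0.591, 0.653)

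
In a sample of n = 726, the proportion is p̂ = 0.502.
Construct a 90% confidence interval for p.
(0.471, 0.533)

Proportion CI:
SE = √(p̂(1-p̂)/n) = √(0.502 · 0.498 / 726) = 0.01856

z* = 1.645
Margin = z* · SE = 1.645 · 0.01856 = 0.0305

CI: 0.502 ± 0.0305 = (0.471, 0.533)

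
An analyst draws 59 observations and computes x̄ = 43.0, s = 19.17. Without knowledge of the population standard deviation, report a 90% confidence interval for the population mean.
(38.83, 47.17)

t-interval (σ unknown):
df = n - 1 = 58
t* = 1.672 for 90% confidence

Margin of error = t* · s/√n = 1.672 · 19.17/√59 = 4.17

CI: (38.83, 47.17)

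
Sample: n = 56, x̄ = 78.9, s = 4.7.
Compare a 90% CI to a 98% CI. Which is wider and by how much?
98% CI is wider by 0.91

df = 55
90% CI: t* = 1.673, (77.85, 79.95), width = 2 · t* · s/√n = 2.10
98% CI: t* = 2.396, (77.40, 80.40), width = 2 · t* · s/√n = 3.01

The 98% CI is wider by 3.01 - 2.10 = 0.91.
Higher confidence requires a wider interval.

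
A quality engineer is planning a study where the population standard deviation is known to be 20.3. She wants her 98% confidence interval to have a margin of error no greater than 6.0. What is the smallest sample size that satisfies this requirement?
n ≥ 62

For margin E ≤ 6.0:
n ≥ (z* · σ / E)²
n ≥ (2.326 · 20.3 / 6.0)²
n ≥ 61.93

Minimum n = 62 (rounding up)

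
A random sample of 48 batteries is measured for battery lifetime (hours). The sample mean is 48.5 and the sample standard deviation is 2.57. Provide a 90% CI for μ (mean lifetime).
(47.88, 49.12)

t-interval (σ unknown):
df = n - 1 = 47
t* = 1.678 for 90% confidence

Margin of error = t* · s/√n = 1.678 · 2.57/√48 = 0.62

CI: (47.88, 49.12)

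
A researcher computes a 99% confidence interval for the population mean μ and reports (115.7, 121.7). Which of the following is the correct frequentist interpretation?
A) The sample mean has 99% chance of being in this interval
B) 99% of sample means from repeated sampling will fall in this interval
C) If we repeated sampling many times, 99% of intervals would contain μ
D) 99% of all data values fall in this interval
C

A) Wrong — x̄ is observed and sits in the interval by construction.
B) Wrong — coverage applies to intervals containing μ, not to future x̄ values.
C) Correct — this is the frequentist long-run coverage interpretation.
D) Wrong — a CI is about the parameter μ, not individual data values.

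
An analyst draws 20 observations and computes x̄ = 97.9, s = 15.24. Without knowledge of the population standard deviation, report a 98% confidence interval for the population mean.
(89.25, 106.55)

t-interval (σ unknown):
df = n - 1 = 19
t* = 2.539 for 98% confidence

Margin of error = t* · s/√n = 2.539 · 15.24/√20 = 8.65

CI: (89.25, 106.55)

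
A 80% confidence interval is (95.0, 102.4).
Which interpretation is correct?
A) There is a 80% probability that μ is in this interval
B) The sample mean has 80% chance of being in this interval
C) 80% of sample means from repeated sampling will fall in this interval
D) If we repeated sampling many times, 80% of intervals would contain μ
D

A) Wrong — μ is fixed; the randomness lives in the interval, not in μ.
B) Wrong — x̄ is observed and sits in the interval by construction.
C) Wrong — coverage applies to intervals containing μ, not to future x̄ values.
D) Correct — this is the frequentist long-run coverage interpretation.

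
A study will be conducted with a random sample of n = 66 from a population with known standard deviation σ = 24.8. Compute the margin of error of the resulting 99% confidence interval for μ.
Margin of error = 7.86

Margin of error = z* · σ/√n
= 2.576 · 24.8/√66
= 2.576 · 24.8/8.1240
= 7.86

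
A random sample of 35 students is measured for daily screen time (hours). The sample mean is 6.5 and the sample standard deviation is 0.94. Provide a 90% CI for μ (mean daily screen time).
(6.23, 6.77)

t-interval (σ unknown):
df = n - 1 = 34
t* = 1.691 for 90% confidence

Margin of error = t* · s/√n = 1.691 · 0.94/√35 = 0.27

CI: (6.23, 6.77)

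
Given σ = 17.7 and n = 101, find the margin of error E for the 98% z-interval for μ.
Margin of error = 4.10

Margin of error = z* · σ/√n
= 2.326 · 17.7/√101
= 2.326 · 17.7/10.0499
= 4.10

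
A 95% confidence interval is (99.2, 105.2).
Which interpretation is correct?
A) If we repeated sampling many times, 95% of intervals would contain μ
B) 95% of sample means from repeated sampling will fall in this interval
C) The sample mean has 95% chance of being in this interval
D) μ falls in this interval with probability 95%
A

A) Correct — this is the frequentist long-run coverage interpretation.
B) Wrong — coverage applies to intervals containing μ, not to future x̄ values.
C) Wrong — x̄ is observed and sits in the interval by construction.
D) Wrong — μ is fixed; the randomness lives in the interval, not in μ.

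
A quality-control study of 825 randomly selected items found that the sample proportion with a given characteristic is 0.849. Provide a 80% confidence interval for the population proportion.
(0.833, 0.865)

Proportion CI:
SE = √(p̂(1-p̂)/n) = √(0.849 · 0.151 / 825) = 0.01247

z* = 1.282
Margin = z* · SE = 1.282 · 0.01247 = 0.0160

CI: 0.849 ± 0.0160 = (0.833, 0.865)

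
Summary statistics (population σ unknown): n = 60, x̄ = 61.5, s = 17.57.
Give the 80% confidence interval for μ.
(58.56, 64.44)

t-interval (σ unknown):
df = n - 1 = 59
t* = 1.296 for 80% confidence

Margin of error = t* · s/√n = 1.296 · 17.57/√60 = 2.94

CI: (58.56, 64.44)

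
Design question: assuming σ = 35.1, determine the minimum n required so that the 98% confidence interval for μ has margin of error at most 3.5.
n ≥ 545

For margin E ≤ 3.5:
n ≥ (z* · σ / E)²
n ≥ (2.326 · 35.1 / 3.5)²
n ≥ 544.12

Minimum n = 545 (rounding up)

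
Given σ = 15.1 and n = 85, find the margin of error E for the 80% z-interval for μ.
Margin of error = 2.10

Margin of error = z* · σ/√n
= 1.282 · 15.1/√85
= 1.282 · 15.1/9.2195
= 2.10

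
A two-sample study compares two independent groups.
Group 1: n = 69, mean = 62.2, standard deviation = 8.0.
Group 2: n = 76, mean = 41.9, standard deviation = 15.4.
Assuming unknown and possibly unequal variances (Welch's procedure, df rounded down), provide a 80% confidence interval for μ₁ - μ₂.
(17.71, 22.89)

Difference: x̄₁ - x̄₂ = 20.30
SE = √(s₁²/n₁ + s₂²/n₂) = √(8.0²/69 + 15.4²/76) = 2.0120
df = 115.01 → 115 (Welch–Satterthwaite, rounded down)
t* = 1.289

CI: 20.30 ± 1.289 · 2.0120 = 20.30 ± 2.59 = (17.71, 22.89)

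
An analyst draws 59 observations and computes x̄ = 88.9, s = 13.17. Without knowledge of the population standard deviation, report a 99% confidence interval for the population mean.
(84.33, 93.47)

t-interval (σ unknown):
df = n - 1 = 58
t* = 2.663 for 99% confidence

Margin of error = t* · s/√n = 2.663 · 13.17/√59 = 4.57

CI: (84.33, 93.47)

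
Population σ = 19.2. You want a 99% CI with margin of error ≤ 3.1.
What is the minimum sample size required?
n ≥ 255

For margin E ≤ 3.1:
n ≥ (z* · σ / E)²
n ≥ (2.576 · 19.2 / 3.1)²
n ≥ 254.55

Minimum n = 255 (rounding up)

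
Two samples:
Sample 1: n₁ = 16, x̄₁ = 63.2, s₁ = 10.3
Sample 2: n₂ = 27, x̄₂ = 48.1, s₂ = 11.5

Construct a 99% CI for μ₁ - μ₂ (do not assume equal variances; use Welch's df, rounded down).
(5.84, 24.36)

Difference: x̄₁ - x̄₂ = 15.10
SE = √(s₁²/n₁ + s₂²/n₂) = √(10.3²/16 + 11.5²/27) = 3.3954
df = 34.49 → 34 (Welch–Satterthwaite, rounded down)
t* = 2.728

CI: 15.10 ± 2.728 · 3.3954 = 15.10 ± 9.26 = (5.84, 24.36)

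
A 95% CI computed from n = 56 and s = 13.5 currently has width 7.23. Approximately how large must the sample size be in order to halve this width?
n ≈ 224

CI width ∝ 1/√n
To reduce width by factor 2, need √n to grow by 2 → need 2² = 4 times as many samples.

Current: n = 56, width = 7.23
New: n = 224, width ≈ 3.56

Width reduced by factor of 7.23/3.56 = 2.03.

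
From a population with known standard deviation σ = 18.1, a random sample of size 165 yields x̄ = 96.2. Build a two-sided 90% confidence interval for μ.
(93.88, 98.52)

z-interval (σ known):
z* = 1.645 for 90% confidence

Margin of error = z* · σ/√n = 1.645 · 18.1/√165 = 2.32

CI: (96.2 - 2.32, 96.2 + 2.32) = (93.88, 98.52)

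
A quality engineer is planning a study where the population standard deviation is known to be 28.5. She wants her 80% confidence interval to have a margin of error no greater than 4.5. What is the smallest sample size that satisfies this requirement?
n ≥ 66

For margin E ≤ 4.5:
n ≥ (z* · σ / E)²
n ≥ (1.282 · 28.5 / 4.5)²
n ≥ 65.92

Minimum n = 66 (rounding up)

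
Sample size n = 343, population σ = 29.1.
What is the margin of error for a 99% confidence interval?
Margin of error = 4.05

Margin of error = z* · σ/√n
= 2.576 · 29.1/√343
= 2.576 · 29.1/18.5203
= 4.05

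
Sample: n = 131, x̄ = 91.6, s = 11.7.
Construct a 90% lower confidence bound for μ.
μ ≥ 90.28

Lower bound (one-sided):
t* = 1.288 (one-sided for 90%)
Lower bound = x̄ - t* · s/√n = 91.6 - 1.288 · 11.7/√131 = 90.28

We are 90% confident that μ ≥ 90.28.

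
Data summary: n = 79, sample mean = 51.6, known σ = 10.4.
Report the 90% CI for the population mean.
(49.68, 53.52)

z-interval (σ known):
z* = 1.645 for 90% confidence

Margin of error = z* · σ/√n = 1.645 · 10.4/√79 = 1.92

CI: (51.6 - 1.92, 51.6 + 1.92) = (49.68, 53.52)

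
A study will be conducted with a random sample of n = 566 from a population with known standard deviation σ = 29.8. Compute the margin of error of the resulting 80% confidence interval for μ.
Margin of error = 1.61

Margin of error = z* · σ/√n
= 1.282 · 29.8/√566
= 1.282 · 29.8/23.7908
= 1.61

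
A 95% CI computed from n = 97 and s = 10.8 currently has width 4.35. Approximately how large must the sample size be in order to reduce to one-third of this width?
n ≈ 873

CI width ∝ 1/√n
To reduce width by factor 3, need √n to grow by 3 → need 3² = 9 times as many samples.

Current: n = 97, width = 4.35
New: n = 873, width ≈ 1.44

Width reduced by factor of 4.35/1.44 = 3.02.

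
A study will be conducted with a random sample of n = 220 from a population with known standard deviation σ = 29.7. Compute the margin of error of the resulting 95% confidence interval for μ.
Margin of error = 3.92

Margin of error = z* · σ/√n
= 1.960 · 29.7/√220
= 1.960 · 29.7/14.8324
= 3.92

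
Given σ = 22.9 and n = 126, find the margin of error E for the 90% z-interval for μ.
Margin of error = 3.36

Margin of error = z* · σ/√n
= 1.645 · 22.9/√126
= 1.645 · 22.9/11.2250
= 3.36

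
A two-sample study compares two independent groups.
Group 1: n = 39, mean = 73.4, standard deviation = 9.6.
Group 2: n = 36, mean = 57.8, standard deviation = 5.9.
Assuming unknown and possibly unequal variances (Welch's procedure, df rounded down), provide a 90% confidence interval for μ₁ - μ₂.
(12.55, 18.65)

Difference: x̄₁ - x̄₂ = 15.60
SE = √(s₁²/n₁ + s₂²/n₂) = √(9.6²/39 + 5.9²/36) = 1.8248
df = 63.85 → 63 (Welch–Satterthwaite, rounded down)
t* = 1.669

CI: 15.60 ± 1.669 · 1.8248 = 15.60 ± 3.05 = (12.55, 18.65)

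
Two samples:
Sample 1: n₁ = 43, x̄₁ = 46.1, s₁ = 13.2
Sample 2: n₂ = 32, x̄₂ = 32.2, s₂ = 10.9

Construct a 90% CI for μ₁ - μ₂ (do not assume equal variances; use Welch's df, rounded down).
(9.26, 18.54)

Difference: x̄₁ - x̄₂ = 13.90
SE = √(s₁²/n₁ + s₂²/n₂) = √(13.2²/43 + 10.9²/32) = 2.7866
df = 72.15 → 72 (Welch–Satterthwaite, rounded down)
t* = 1.666

CI: 13.90 ± 1.666 · 2.7866 = 13.90 ± 4.64 = (9.26, 18.54)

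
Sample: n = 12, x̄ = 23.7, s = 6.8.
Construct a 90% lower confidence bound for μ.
μ ≥ 21.02

Lower bound (one-sided):
t* = 1.363 (one-sided for 90%)
Lower bound = x̄ - t* · s/√n = 23.7 - 1.363 · 6.8/√12 = 21.02

We are 90% confident that μ ≥ 21.02.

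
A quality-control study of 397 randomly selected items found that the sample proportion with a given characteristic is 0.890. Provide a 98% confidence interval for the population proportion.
(0.853, 0.927)

Proportion CI:
SE = √(p̂(1-p̂)/n) = √(0.890 · 0.110 / 397) = 0.01570

z* = 2.326
Margin = z* · SE = 2.326 · 0.01570 = 0.0365

CI: 0.890 ± 0.0365 = (0.853, 0.927)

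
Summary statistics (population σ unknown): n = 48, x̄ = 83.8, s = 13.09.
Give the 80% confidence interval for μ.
(81.34, 86.26)

t-interval (σ unknown):
df = n - 1 = 47
t* = 1.300 for 80% confidence

Margin of error = t* · s/√n = 1.300 · 13.09/√48 = 2.46

CI: (81.34, 86.26)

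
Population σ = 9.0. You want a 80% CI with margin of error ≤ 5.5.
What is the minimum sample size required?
n ≥ 5

For margin E ≤ 5.5:
n ≥ (z* · σ / E)²
n ≥ (1.282 · 9.0 / 5.5)²
n ≥ 4.40

Minimum n = 5 (rounding up)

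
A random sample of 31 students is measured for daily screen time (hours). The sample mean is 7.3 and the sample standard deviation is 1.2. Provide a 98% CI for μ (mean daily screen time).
(6.77, 7.83)

t-interval (σ unknown):
df = n - 1 = 30
t* = 2.457 for 98% confidence

Margin of error = t* · s/√n = 2.457 · 1.2/√31 = 0.53

CI: (6.77, 7.83)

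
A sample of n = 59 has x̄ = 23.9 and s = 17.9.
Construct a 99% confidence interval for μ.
(17.69, 30.11)

t-interval (σ unknown):
df = n - 1 = 58
t* = 2.663 for 99% confidence

Margin of error = t* · s/√n = 2.663 · 17.9/√59 = 6.21

CI: (17.69, 30.11)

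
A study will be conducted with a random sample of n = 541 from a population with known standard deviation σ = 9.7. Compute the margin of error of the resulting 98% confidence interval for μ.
Margin of error = 0.97

Margin of error = z* · σ/√n
= 2.326 · 9.7/√541
= 2.326 · 9.7/23.2594
= 0.97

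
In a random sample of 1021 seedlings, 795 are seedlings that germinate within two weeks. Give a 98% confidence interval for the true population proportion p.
(0.748, 0.809)

Proportion CI:
p̂ = 795/1021 = 0.77865
SE = √(p̂(1-p̂)/n) = √(0.77865 · 0.22135 / 1021) = 0.01299

z* = 2.326
Margin = z* · SE = 2.326 · 0.01299 = 0.0302

CI: 0.77865 ± 0.0302 = (0.748, 0.809)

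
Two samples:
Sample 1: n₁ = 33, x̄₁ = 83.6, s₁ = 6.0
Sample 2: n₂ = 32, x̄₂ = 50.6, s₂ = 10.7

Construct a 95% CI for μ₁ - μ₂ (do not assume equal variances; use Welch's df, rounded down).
(28.65, 37.35)

Difference: x̄₁ - x̄₂ = 33.00
SE = √(s₁²/n₁ + s₂²/n₂) = √(6.0²/33 + 10.7²/32) = 2.1607
df = 48.43 → 48 (Welch–Satterthwaite, rounded down)
t* = 2.011

CI: 33.00 ± 2.011 · 2.1607 = 33.00 ± 4.35 = (28.65, 37.35)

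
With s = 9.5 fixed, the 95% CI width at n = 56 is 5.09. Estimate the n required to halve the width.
n ≈ 224

CI width ∝ 1/√n
To reduce width by factor 2, need √n to grow by 2 → need 2² = 4 times as many samples.

Current: n = 56, width = 5.09
New: n = 224, width ≈ 2.50

Width reduced by factor of 5.09/2.50 = 2.04.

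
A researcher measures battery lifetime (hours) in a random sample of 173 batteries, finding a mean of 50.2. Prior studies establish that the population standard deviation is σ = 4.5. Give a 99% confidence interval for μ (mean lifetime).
(49.32, 51.08)

z-interval (σ known):
z* = 2.576 for 99% confidence

Margin of error = z* · σ/√n = 2.576 · 4.5/√173 = 0.88

CI: (50.2 - 0.88, 50.2 + 0.88) = (49.32, 51.08)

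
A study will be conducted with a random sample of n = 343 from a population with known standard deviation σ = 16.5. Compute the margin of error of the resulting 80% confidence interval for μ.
Margin of error = 1.14

Margin of error = z* · σ/√n
= 1.282 · 16.5/√343
= 1.282 · 16.5/18.5203
= 1.14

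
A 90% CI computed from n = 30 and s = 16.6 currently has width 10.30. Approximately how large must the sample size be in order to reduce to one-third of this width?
n ≈ 270

CI width ∝ 1/√n
To reduce width by factor 3, need √n to grow by 3 → need 3² = 9 times as many samples.

Current: n = 30, width = 10.30
New: n = 270, width ≈ 3.34

Width reduced by factor of 10.30/3.34 = 3.08.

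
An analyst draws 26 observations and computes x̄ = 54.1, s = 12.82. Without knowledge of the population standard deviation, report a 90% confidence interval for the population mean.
(49.81, 58.39)

t-interval (σ unknown):
df = n - 1 = 25
t* = 1.708 for 90% confidence

Margin of error = t* · s/√n = 1.708 · 12.82/√26 = 4.29

CI: (49.81, 58.39)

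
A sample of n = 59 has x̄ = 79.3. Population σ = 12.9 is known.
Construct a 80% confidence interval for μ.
(77.15, 81.45)

z-interval (σ known):
z* = 1.282 for 80% confidence

Margin of error = z* · σ/√n = 1.282 · 12.9/√59 = 2.15

CI: (79.3 - 2.15, 79.3 + 2.15) = (77.15, 81.45)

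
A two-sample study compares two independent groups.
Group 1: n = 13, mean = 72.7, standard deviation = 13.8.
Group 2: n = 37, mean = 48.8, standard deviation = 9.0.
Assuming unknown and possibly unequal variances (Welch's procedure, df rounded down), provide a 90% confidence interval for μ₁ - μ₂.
(16.71, 31.09)

Difference: x̄₁ - x̄₂ = 23.90
SE = √(s₁²/n₁ + s₂²/n₂) = √(13.8²/13 + 9.0²/37) = 4.1035
df = 15.74 → 15 (Welch–Satterthwaite, rounded down)
t* = 1.753

CI: 23.90 ± 1.753 · 4.1035 = 23.90 ± 7.19 = (16.71, 31.09)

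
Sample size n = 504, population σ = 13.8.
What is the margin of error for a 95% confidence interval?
Margin of error = 1.20

Margin of error = z* · σ/√n
= 1.960 · 13.8/√504
= 1.960 · 13.8/22.4499
= 1.20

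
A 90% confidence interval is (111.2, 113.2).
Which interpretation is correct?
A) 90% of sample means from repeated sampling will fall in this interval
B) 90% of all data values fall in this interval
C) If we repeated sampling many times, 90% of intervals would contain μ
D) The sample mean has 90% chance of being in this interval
C

A) Wrong — coverage applies to intervals containing μ, not to future x̄ values.
B) Wrong — a CI is about the parameter μ, not individual data values.
C) Correct — this is the frequentist long-run coverage interpretation.
D) Wrong — x̄ is observed and sits in the interval by construction.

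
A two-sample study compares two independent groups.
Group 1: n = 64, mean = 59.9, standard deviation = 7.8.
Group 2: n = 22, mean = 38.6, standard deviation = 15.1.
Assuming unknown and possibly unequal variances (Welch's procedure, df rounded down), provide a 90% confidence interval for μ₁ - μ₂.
(15.54, 27.06)

Difference: x̄₁ - x̄₂ = 21.30
SE = √(s₁²/n₁ + s₂²/n₂) = √(7.8²/64 + 15.1²/22) = 3.3637
df = 24.96 → 24 (Welch–Satterthwaite, rounded down)
t* = 1.711

CI: 21.30 ± 1.711 · 3.3637 = 21.30 ± 5.76 = (15.54, 27.06)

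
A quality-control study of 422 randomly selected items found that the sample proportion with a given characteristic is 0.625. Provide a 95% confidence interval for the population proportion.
(0.579, 0.671)

Proportion CI:
SE = √(p̂(1-p̂)/n) = √(0.625 · 0.375 / 422) = 0.02357

z* = 1.960
Margin = z* · SE = 1.960 · 0.02357 = 0.0462

CI: 0.625 ± 0.0462 = (0.579, 0.671)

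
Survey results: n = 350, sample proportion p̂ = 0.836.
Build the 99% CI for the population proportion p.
(0.785, 0.887)

Proportion CI:
SE = √(p̂(1-p̂)/n) = √(0.836 · 0.164 / 350) = 0.01979

z* = 2.576
Margin = z* · SE = 2.576 · 0.01979 = 0.0510

CI: 0.836 ± 0.0510 = (0.785, 0.887)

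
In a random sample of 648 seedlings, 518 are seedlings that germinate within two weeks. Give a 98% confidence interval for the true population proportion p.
(0.763, 0.836)

Proportion CI:
p̂ = 518/648 = 0.79938
SE = √(p̂(1-p̂)/n) = √(0.79938 · 0.20062 / 648) = 0.01573

z* = 2.326
Margin = z* · SE = 2.326 · 0.01573 = 0.0366

CI: 0.79938 ± 0.0366 = (0.763, 0.836)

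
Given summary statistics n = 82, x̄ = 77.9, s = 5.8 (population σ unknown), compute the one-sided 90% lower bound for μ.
μ ≥ 77.07

Lower bound (one-sided):
t* = 1.292 (one-sided for 90%)
Lower bound = x̄ - t* · s/√n = 77.9 - 1.292 · 5.8/√82 = 77.07

We are 90% confident that μ ≥ 77.07.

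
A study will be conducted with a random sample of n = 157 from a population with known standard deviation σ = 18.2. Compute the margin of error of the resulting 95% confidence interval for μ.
Margin of error = 2.85

Margin of error = z* · σ/√n
= 1.960 · 18.2/√157
= 1.960 · 18.2/12.5300
= 2.85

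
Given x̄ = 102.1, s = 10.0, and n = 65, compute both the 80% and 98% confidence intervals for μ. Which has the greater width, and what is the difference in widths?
98% CI is wider by 2.71

df = 64
80% CI: t* = 1.295, (100.49, 103.71), width = 2 · t* · s/√n = 3.21
98% CI: t* = 2.386, (99.14, 105.06), width = 2 · t* · s/√n = 5.92

The 98% CI is wider by 5.92 - 3.21 = 2.71.
Higher confidence requires a wider interval.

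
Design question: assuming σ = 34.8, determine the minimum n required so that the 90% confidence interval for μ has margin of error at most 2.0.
n ≥ 820

For margin E ≤ 2.0:
n ≥ (z* · σ / E)²
n ≥ (1.645 · 34.8 / 2.0)²
n ≥ 819.28

Minimum n = 820 (rounding up)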